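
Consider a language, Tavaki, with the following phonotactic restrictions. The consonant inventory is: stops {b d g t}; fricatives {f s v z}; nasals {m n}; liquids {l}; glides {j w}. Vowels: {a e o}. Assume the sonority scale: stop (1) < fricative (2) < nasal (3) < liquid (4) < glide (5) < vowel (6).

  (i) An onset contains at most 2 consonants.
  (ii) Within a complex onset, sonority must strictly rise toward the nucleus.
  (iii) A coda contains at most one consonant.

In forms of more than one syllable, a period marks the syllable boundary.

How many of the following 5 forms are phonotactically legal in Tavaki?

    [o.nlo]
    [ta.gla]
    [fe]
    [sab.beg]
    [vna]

5

[o.nlo] — σ1 onset /∅/, coda /∅/ ok; σ2 onset /nl/ (3→4 rises), coda /∅/ ok → phonotactically legal
[ta.gla] — σ1 onset /t/, coda /∅/ ok; σ2 onset /gl/ (1→4 rises), coda /∅/ ok → phonotactically legal
[fe] — σ1 onset /f/, coda /∅/ ok → phonotactically legal
[sab.beg] — σ1 onset /s/, coda /b/ ok; σ2 onset /b/, coda /g/ ok → phonotactically legal
[vna] — σ1 onset /vn/ (2→3 rises), coda /∅/ ok → phonotactically legal
Phonotactically legal: [o.nlo], [ta.gla], [fe], [sab.beg], [vna] → 5.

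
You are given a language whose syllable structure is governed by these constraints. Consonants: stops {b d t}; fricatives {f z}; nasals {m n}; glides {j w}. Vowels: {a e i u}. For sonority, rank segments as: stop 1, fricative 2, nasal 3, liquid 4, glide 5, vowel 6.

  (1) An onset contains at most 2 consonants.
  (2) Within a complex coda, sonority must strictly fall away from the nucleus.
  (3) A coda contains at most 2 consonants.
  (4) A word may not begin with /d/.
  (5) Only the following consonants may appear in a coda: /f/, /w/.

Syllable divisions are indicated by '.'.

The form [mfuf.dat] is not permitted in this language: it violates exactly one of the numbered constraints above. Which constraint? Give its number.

[mfuf.dat]: syllable 2 coda contains /t/, which is not a licensed coda consonant.
This is a violation of constraint 5: "Only the following consonants may appear in a coda: /f/, /w/."
The remaining constraints (1, 2, 3, 4) are satisfied.

5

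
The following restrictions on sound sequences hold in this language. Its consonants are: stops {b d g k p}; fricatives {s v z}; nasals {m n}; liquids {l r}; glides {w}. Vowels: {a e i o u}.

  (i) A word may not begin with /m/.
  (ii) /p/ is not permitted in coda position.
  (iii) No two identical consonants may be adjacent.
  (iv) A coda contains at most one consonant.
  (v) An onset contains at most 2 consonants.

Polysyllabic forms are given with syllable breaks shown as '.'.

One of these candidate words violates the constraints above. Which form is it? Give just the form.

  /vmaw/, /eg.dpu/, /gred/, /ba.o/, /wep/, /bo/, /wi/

/wep/

/vmaw/ — σ1 onset /vm/ (2C), coda /w/ ok → well-formed
/eg.dpu/ — σ1 onset /∅/, coda /g/ ok; σ2 onset /dp/ (2C), coda /∅/ ok → well-formed
/gred/ — σ1 onset /gr/ (2C), coda /d/ ok → well-formed
/ba.o/ — σ1 onset /b/, coda /∅/ ok; σ2 onset /∅/, coda /∅/ ok → well-formed
/wep/ — violates constraint (ii): syllable 1 coda contains /p/ → ill-formed
/bo/ — σ1 onset /b/, coda /∅/ ok → well-formed
/wi/ — σ1 onset /w/, coda /∅/ ok → well-formed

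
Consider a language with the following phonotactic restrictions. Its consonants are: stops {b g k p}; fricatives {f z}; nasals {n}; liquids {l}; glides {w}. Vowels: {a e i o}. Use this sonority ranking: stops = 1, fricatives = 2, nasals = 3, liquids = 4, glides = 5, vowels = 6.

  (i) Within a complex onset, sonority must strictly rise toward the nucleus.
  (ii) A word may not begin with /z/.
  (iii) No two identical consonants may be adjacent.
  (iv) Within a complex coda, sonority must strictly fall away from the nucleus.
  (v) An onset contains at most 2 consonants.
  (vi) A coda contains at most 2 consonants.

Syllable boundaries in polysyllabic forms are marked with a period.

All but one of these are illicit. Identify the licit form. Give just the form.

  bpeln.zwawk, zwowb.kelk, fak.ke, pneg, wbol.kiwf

bpeln.zwawk — violates constraint (i): syllable 1 onset /bp/: /b/ (stop, 1) → /p/ (stop, 1) does not rise → illicit
zwowb.kelk — violates constraint (ii): word begins with /z/ → illicit
fak.ke — violates constraint (iii): adjacent identical consonants /kk/ → illicit
pneg — σ1 onset /pn/ (1→3 rises), coda /g/ ok → licit
wbol.kiwf — violates constraint (i): syllable 1 onset /wb/: /w/ (glide, 5) → /b/ (stop, 1) does not rise → illicit

pneg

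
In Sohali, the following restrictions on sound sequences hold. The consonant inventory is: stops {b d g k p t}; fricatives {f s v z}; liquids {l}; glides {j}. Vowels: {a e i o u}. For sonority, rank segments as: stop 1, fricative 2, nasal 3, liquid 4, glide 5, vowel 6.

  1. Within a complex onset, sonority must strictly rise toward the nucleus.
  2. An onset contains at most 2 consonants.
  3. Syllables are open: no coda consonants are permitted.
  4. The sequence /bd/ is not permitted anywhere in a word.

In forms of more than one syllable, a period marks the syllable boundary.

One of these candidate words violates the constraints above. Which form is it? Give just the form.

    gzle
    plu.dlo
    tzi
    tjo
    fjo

gzle — violates constraint 2: syllable 1 onset /gzl/ has 3 consonants (> 2) → not permitted
plu.dlo — σ1 onset /pl/ (1→4 rises), coda /∅/ ok; σ2 onset /dl/ (1→4 rises), coda /∅/ ok → permitted
tzi — σ1 onset /tz/ (1→2 rises), coda /∅/ ok → permitted
tjo — σ1 onset /tj/ (1→5 rises), coda /∅/ ok → permitted
fjo — σ1 onset /fj/ (2→5 rises), coda /∅/ ok → permitted

gzle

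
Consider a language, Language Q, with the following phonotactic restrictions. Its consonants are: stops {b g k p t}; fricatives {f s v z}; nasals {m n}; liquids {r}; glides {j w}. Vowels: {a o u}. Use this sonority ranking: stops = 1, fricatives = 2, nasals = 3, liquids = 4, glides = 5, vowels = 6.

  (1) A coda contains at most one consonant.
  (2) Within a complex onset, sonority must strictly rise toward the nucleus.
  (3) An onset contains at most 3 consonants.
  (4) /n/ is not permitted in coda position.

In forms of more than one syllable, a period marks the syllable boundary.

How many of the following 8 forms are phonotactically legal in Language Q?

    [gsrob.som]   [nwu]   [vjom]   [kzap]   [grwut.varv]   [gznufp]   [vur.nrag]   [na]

[gsrob.som] — σ1 onset /gsr/ (1→2→4 rises), coda /b/ ok; σ2 onset /s/, coda /m/ ok → phonotactically legal
[nwu] — σ1 onset /nw/ (3→5 rises), coda /∅/ ok → phonotactically legal
[vjom] — σ1 onset /vj/ (2→5 rises), coda /m/ ok → phonotactically legal
[kzap] — σ1 onset /kz/ (1→2 rises), coda /p/ ok → phonotactically legal
[grwut.varv] — violates constraint 1: syllable 2 coda /rv/ has 2 consonants (> 1) → phonotactically illegal
[gznufp] — violates constraint 1: syllable 1 coda /fp/ has 2 consonants (> 1) → phonotactically illegal
[vur.nrag] — σ1 onset /v/, coda /r/ ok; σ2 onset /nr/ (3→4 rises), coda /g/ ok → phonotactically legal
[na] — σ1 onset /n/, coda /∅/ ok → phonotactically legal
Phonotactically legal: [gsrob.som], [nwu], [vjom], [kzap], [vur.nrag], [na] → 6.

6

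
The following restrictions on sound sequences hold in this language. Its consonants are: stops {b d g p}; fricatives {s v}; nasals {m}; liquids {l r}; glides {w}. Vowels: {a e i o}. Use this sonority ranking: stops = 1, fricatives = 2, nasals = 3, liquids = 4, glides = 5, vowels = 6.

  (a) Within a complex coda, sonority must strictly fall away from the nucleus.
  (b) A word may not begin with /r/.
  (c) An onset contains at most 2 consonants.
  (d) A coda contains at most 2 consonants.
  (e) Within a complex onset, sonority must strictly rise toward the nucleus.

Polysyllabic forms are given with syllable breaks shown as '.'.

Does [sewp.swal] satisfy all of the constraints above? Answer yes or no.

yes

[sewp.swal] — σ1 onset /s/, coda /wp/ (5→1 falls) ok; σ2 onset /sw/ (2→5 rises), coda /l/ ok → licit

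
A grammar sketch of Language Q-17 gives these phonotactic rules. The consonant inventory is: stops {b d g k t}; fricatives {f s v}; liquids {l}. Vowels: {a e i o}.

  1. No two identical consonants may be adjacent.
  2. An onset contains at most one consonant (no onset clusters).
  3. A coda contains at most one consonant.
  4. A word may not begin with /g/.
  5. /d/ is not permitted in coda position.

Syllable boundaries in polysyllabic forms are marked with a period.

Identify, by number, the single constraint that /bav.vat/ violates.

/bav.vat/: adjacent identical consonants /vv/.
This is a violation of constraint 1: "No two identical consonants may be adjacent."
The remaining constraints (2, 3, 4, 5) are satisfied.

1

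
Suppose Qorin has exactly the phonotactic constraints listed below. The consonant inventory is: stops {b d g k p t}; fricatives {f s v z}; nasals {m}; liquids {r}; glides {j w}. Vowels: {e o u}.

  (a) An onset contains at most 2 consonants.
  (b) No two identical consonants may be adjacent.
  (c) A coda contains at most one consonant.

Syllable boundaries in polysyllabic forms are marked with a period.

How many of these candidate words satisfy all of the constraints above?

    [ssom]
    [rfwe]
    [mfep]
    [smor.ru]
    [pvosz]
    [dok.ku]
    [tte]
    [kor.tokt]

[ssom] — violates constraint (b): adjacent identical consonants /ss/ → phonotactically illegal
[rfwe] — violates constraint (a): syllable 1 onset /rfw/ has 3 consonants (> 2) → phonotactically illegal
[mfep] — σ1 onset /mf/ (2C), coda /p/ ok → phonotactically legal
[smor.ru] — violates constraint (b): adjacent identical consonants /rr/ → phonotactically illegal
[pvosz] — violates constraint (c): syllable 1 coda /sz/ has 2 consonants (> 1) → phonotactically illegal
[dok.ku] — violates constraint (b): adjacent identical consonants /kk/ → phonotactically illegal
[tte] — violates constraint (b): adjacent identical consonants /tt/ → phonotactically illegal
[kor.tokt] — violates constraint (c): syllable 2 coda /kt/ has 2 consonants (> 1) → phonotactically illegal
Phonotactically legal: [mfep] → 1.

1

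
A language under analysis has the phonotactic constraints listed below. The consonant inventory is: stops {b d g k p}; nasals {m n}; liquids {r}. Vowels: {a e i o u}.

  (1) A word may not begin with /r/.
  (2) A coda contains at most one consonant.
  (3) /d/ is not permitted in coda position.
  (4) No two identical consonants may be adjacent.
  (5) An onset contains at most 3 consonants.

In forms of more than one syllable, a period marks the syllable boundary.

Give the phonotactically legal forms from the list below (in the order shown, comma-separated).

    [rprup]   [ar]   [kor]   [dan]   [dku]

[ar], [kor], [dan], [dku]

[rprup] — violates constraint 1: word begins with /r/ → phonotactically illegal
[ar] — σ1 onset /∅/, coda /r/ ok → phonotactically legal
[kor] — σ1 onset /k/, coda /r/ ok → phonotactically legal
[dan] — σ1 onset /d/, coda /n/ ok → phonotactically legal
[dku] — σ1 onset /dk/ (2C), coda /∅/ ok → phonotactically legal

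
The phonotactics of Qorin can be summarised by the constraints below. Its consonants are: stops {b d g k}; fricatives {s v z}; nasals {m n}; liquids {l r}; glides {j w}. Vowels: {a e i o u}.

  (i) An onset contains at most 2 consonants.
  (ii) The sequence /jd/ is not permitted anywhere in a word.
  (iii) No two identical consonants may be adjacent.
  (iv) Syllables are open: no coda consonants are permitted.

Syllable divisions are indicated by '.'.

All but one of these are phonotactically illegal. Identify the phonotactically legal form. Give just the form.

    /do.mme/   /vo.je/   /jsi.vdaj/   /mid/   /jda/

/vo.je/

/do.mme/ — violates constraint (iii): adjacent identical consonants /mm/ → phonotactically illegal
/vo.je/ — σ1 onset /v/, coda /∅/ ok; σ2 onset /j/, coda /∅/ ok → phonotactically legal
/jsi.vdaj/ — violates constraint (iv): syllable 2 coda /j/ has 1 consonant (> 0) → phonotactically illegal
/mid/ — violates constraint (iv): syllable 1 coda /d/ has 1 consonant (> 0) → phonotactically illegal
/jda/ — violates constraint (ii): contains banned sequence /jd/ → phonotactically illegal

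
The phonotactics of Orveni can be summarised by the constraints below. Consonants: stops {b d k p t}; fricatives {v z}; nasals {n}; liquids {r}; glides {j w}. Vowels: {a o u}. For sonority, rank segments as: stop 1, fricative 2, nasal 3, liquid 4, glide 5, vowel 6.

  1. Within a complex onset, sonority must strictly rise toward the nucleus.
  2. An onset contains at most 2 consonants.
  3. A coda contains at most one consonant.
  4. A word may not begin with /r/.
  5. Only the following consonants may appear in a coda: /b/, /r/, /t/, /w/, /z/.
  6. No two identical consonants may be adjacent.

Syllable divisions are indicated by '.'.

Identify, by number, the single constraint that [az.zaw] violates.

6

[az.zaw]: adjacent identical consonants /zz/.
This is a violation of constraint 6: "No two identical consonants may be adjacent."
The remaining constraints (1, 2, 3, 4, 5) are satisfied.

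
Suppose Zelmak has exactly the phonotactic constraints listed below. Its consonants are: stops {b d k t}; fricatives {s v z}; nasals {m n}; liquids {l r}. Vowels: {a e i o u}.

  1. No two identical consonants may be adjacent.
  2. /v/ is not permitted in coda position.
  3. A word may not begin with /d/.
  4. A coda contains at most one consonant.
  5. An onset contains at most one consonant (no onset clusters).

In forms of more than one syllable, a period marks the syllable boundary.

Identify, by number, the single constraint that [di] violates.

3

[di]: word begins with /d/.
This is a violation of constraint 3: "A word may not begin with /d/."
The remaining constraints (1, 2, 4, 5) are satisfied.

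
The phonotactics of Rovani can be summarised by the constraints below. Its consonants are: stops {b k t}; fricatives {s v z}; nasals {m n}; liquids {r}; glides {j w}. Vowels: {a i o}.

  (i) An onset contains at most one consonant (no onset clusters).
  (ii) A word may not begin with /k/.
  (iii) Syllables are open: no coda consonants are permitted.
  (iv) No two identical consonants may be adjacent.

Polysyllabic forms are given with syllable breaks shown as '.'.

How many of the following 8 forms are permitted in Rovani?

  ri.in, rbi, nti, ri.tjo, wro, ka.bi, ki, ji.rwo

0

ri.in — violates constraint (iii): syllable 2 coda /n/ has 1 consonant (> 0) → not permitted
rbi — violates constraint (i): syllable 1 onset /rb/ has 2 consonants (> 1) → not permitted
nti — violates constraint (i): syllable 1 onset /nt/ has 2 consonants (> 1) → not permitted
ri.tjo — violates constraint (i): syllable 2 onset /tj/ has 2 consonants (> 1) → not permitted
wro — violates constraint (i): syllable 1 onset /wr/ has 2 consonants (> 1) → not permitted
ka.bi — violates constraint (ii): word begins with /k/ → not permitted
ki — violates constraint (ii): word begins with /k/ → not permitted
ji.rwo — violates constraint (i): syllable 2 onset /rw/ has 2 consonants (> 1) → not permitted
No form is permitted → 0.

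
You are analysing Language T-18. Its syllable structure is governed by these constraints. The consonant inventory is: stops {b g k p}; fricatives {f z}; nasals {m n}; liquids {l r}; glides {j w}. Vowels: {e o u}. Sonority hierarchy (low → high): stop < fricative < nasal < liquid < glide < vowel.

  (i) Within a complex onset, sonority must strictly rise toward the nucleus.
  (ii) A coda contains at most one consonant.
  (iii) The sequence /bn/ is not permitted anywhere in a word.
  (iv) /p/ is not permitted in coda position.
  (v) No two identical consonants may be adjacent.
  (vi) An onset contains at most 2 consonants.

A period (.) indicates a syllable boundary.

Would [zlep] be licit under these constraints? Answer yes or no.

no

[zlep] — violates constraint (iv): syllable 1 coda contains /p/ → illicit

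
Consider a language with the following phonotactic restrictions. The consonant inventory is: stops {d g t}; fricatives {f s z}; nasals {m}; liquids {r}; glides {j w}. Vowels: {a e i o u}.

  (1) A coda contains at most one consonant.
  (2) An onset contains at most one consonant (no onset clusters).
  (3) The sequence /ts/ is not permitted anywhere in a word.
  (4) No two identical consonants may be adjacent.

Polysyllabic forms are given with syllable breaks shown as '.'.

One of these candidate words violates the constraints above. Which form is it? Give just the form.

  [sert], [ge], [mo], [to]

[sert]

[sert] — violates constraint 1: syllable 1 coda /rt/ has 2 consonants (> 1) → phonotactically illegal
[ge] — σ1 onset /g/, coda /∅/ ok → phonotactically legal
[mo] — σ1 onset /m/, coda /∅/ ok → phonotactically legal
[to] — σ1 onset /t/, coda /∅/ ok → phonotactically legal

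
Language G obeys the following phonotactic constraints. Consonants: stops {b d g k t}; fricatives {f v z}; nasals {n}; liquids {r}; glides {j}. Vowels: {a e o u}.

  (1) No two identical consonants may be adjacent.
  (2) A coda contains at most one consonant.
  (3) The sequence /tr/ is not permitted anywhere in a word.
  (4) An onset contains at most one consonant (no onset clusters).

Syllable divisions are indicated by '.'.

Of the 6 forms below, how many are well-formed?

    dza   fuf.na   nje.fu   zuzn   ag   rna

2

dza — violates constraint 4: syllable 1 onset /dz/ has 2 consonants (> 1) → ill-formed
fuf.na — σ1 onset /f/, coda /f/ ok; σ2 onset /n/, coda /∅/ ok → well-formed
nje.fu — violates constraint 4: syllable 1 onset /nj/ has 2 consonants (> 1) → ill-formed
zuzn — violates constraint 2: syllable 1 coda /zn/ has 2 consonants (> 1) → ill-formed
ag — σ1 onset /∅/, coda /g/ ok → well-formed
rna — violates constraint 4: syllable 1 onset /rn/ has 2 consonants (> 1) → ill-formed
Well-formed: fuf.na, ag → 2.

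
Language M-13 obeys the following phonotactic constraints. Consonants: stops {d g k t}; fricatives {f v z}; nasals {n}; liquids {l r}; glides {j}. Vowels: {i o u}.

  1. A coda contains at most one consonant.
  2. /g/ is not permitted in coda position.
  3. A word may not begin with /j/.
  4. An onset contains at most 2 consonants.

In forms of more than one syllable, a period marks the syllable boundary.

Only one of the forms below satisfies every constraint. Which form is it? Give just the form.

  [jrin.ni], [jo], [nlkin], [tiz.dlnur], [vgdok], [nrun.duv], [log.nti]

[nrun.duv]

[jrin.ni] — violates constraint 3: word begins with /j/ → not permitted
[jo] — violates constraint 3: word begins with /j/ → not permitted
[nlkin] — violates constraint 4: syllable 1 onset /nlk/ has 3 consonants (> 2) → not permitted
[tiz.dlnur] — violates constraint 4: syllable 2 onset /dln/ has 3 consonants (> 2) → not permitted
[vgdok] — violates constraint 4: syllable 1 onset /vgd/ has 3 consonants (> 2) → not permitted
[nrun.duv] — σ1 onset /nr/ (2C), coda /n/ ok; σ2 onset /d/, coda /v/ ok → permitted
[log.nti] — violates constraint 2: syllable 1 coda contains /g/ → not permitted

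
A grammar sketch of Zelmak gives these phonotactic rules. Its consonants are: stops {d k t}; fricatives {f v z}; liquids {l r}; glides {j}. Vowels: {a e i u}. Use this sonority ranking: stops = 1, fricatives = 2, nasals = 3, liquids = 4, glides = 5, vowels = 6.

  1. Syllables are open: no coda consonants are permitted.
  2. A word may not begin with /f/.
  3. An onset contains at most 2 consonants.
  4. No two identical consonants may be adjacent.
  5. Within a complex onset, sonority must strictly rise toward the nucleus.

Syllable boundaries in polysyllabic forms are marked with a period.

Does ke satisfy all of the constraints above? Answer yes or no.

ke — σ1 onset /k/, coda /∅/ ok → phonotactically legal

yes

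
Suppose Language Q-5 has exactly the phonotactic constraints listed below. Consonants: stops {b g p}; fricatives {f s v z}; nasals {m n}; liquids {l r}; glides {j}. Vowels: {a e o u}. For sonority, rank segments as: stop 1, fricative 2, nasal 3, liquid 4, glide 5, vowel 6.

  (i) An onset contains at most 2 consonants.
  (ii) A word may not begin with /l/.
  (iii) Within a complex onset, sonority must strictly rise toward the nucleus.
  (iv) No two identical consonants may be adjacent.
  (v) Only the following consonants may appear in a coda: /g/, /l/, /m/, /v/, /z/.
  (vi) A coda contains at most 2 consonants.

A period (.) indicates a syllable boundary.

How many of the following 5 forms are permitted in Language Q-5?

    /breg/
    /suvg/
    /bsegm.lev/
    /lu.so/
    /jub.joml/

/breg/ — σ1 onset /br/ (1→4 rises), coda /g/ ok → permitted
/suvg/ — σ1 onset /s/, coda /vg/ (2C) ok → permitted
/bsegm.lev/ — σ1 onset /bs/ (1→2 rises), coda /gm/ (2C) ok; σ2 onset /l/, coda /v/ ok → permitted
/lu.so/ — violates constraint (ii): word begins with /l/ → not permitted
/jub.joml/ — violates constraint (v): syllable 1 coda contains /b/, which is not a licensed coda consonant → not permitted
Permitted: /breg/, /suvg/, /bsegm.lev/ → 3.

3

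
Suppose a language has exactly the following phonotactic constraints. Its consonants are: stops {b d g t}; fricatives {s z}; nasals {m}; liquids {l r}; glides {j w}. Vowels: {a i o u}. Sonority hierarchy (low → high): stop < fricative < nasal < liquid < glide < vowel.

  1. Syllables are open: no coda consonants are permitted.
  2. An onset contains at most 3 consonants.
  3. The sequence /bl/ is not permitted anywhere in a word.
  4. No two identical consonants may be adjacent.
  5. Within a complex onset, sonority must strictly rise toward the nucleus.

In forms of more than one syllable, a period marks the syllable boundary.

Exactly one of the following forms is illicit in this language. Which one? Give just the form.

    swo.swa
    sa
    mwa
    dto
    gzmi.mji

swo.swa — σ1 onset /sw/ (2→5 rises), coda /∅/ ok; σ2 onset /sw/ (2→5 rises), coda /∅/ ok → licit
sa — σ1 onset /s/, coda /∅/ ok → licit
mwa — σ1 onset /mw/ (3→5 rises), coda /∅/ ok → licit
dto — violates constraint 5: syllable 1 onset /dt/: /d/ (stop, 1) → /t/ (stop, 1) does not rise → illicit
gzmi.mji — σ1 onset /gzm/ (1→2→3 rises), coda /∅/ ok; σ2 onset /mj/ (3→5 rises), coda /∅/ ok → licit

dto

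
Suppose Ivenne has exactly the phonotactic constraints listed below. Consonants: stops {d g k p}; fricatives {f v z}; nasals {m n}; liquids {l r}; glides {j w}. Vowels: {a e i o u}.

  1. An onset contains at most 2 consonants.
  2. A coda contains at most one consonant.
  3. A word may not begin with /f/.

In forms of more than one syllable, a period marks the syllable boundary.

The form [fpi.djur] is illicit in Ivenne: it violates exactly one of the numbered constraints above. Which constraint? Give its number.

[fpi.djur]: word begins with /f/.
This is a violation of constraint 3: "A word may not begin with /f/."
The remaining constraints (1, 2) are satisfied.

3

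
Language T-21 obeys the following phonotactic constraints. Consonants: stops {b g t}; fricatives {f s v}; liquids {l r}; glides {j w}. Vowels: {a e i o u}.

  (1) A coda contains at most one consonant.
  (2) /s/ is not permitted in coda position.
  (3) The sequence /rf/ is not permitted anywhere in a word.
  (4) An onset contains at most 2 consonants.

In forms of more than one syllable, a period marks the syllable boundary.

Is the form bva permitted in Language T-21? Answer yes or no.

yes

bva — σ1 onset /bv/ (2C), coda /∅/ ok → permitted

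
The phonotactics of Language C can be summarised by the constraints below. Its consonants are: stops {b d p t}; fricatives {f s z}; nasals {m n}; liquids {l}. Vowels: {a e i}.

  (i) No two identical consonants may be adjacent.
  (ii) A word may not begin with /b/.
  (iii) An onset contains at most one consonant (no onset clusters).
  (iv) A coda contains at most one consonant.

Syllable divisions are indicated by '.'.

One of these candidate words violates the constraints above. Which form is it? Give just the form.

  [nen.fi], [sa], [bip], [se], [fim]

[nen.fi] — σ1 onset /n/, coda /n/ ok; σ2 onset /f/, coda /∅/ ok → well-formed
[sa] — σ1 onset /s/, coda /∅/ ok → well-formed
[bip] — violates constraint (ii): word begins with /b/ → ill-formed
[se] — σ1 onset /s/, coda /∅/ ok → well-formed
[fim] — σ1 onset /f/, coda /m/ ok → well-formed

[bip]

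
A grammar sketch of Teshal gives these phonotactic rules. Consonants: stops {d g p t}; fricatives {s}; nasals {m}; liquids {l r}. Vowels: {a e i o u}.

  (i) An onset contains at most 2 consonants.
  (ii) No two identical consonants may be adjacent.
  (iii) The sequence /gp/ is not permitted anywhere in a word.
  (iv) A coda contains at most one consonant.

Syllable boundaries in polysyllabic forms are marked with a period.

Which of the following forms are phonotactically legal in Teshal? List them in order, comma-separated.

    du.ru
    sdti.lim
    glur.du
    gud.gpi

du.ru, glur.du

du.ru — σ1 onset /d/, coda /∅/ ok; σ2 onset /r/, coda /∅/ ok → phonotactically legal
sdti.lim — violates constraint (i): syllable 1 onset /sdt/ has 3 consonants (> 2) → phonotactically illegal
glur.du — σ1 onset /gl/ (2C), coda /r/ ok; σ2 onset /d/, coda /∅/ ok → phonotactically legal
gud.gpi — violates constraint (iii): contains banned sequence /gp/ → phonotactically illegal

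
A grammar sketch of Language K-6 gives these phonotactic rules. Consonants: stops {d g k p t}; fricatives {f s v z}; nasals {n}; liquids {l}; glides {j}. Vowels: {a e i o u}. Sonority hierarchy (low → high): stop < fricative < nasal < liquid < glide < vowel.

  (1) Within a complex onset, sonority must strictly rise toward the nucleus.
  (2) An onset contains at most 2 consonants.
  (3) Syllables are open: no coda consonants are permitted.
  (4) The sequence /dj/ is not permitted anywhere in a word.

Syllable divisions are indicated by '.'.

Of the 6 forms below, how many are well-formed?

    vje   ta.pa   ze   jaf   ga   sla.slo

vje — σ1 onset /vj/ (2→5 rises), coda /∅/ ok → well-formed
ta.pa — σ1 onset /t/, coda /∅/ ok; σ2 onset /p/, coda /∅/ ok → well-formed
ze — σ1 onset /z/, coda /∅/ ok → well-formed
jaf — violates constraint 3: syllable 1 coda /f/ has 1 consonant (> 0) → ill-formed
ga — σ1 onset /g/, coda /∅/ ok → well-formed
sla.slo — σ1 onset /sl/ (2→4 rises), coda /∅/ ok; σ2 onset /sl/ (2→4 rises), coda /∅/ ok → well-formed
Well-formed: vje, ta.pa, ze, ga, sla.slo → 5.

5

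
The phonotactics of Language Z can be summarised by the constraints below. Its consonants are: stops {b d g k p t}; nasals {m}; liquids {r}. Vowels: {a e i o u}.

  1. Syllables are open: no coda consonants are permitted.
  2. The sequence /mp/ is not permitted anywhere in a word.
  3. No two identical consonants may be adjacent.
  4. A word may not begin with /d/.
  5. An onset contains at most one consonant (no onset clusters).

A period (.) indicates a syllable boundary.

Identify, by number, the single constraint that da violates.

da: word begins with /d/.
This is a violation of constraint 4: "A word may not begin with /d/."
The remaining constraints (1, 2, 3, 5) are satisfied.

4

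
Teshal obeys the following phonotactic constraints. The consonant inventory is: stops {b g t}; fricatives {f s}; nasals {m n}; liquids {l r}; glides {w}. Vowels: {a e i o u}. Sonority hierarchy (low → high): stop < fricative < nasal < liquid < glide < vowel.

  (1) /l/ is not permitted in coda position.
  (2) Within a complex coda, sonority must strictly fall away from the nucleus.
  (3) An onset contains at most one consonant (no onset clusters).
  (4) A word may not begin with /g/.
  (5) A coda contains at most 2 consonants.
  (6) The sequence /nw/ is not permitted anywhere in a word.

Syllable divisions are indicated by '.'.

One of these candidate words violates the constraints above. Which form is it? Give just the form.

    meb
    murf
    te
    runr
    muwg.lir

meb — σ1 onset /m/, coda /b/ ok → well-formed
murf — σ1 onset /m/, coda /rf/ (4→2 falls) ok → well-formed
te — σ1 onset /t/, coda /∅/ ok → well-formed
runr — violates constraint 2: syllable 1 coda /nr/: /n/ (nasal, 3) → /r/ (liquid, 4) does not fall → ill-formed
muwg.lir — σ1 onset /m/, coda /wg/ (5→1 falls) ok; σ2 onset /l/, coda /r/ ok → well-formed

runr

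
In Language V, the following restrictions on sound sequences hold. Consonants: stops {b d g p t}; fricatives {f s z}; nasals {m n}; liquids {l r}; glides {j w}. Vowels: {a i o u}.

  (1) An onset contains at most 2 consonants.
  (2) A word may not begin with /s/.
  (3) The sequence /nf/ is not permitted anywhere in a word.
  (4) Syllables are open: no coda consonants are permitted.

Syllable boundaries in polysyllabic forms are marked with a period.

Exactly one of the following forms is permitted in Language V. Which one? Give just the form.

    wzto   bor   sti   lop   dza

dza

wzto — violates constraint 1: syllable 1 onset /wzt/ has 3 consonants (> 2) → not permitted
bor — violates constraint 4: syllable 1 coda /r/ has 1 consonant (> 0) → not permitted
sti — violates constraint 2: word begins with /s/ → not permitted
lop — violates constraint 4: syllable 1 coda /p/ has 1 consonant (> 0) → not permitted
dza — σ1 onset /dz/ (2C), coda /∅/ ok → permitted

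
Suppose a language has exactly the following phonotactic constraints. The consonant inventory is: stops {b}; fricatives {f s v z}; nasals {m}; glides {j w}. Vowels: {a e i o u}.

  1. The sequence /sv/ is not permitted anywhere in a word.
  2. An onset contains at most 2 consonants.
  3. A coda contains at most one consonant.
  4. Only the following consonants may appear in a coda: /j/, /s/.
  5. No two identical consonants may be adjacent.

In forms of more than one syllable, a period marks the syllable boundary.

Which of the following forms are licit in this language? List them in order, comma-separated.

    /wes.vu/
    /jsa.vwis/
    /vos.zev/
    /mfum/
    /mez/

/wes.vu/ — violates constraint 1: contains banned sequence /sv/ → illicit
/jsa.vwis/ — σ1 onset /js/ (2C), coda /∅/ ok; σ2 onset /vw/ (2C), coda /s/ ok → licit
/vos.zev/ — violates constraint 4: syllable 2 coda contains /v/, which is not a licensed coda consonant → illicit
/mfum/ — violates constraint 4: syllable 1 coda contains /m/, which is not a licensed coda consonant → illicit
/mez/ — violates constraint 4: syllable 1 coda contains /z/, which is not a licensed coda consonant → illicit

/jsa.vwis/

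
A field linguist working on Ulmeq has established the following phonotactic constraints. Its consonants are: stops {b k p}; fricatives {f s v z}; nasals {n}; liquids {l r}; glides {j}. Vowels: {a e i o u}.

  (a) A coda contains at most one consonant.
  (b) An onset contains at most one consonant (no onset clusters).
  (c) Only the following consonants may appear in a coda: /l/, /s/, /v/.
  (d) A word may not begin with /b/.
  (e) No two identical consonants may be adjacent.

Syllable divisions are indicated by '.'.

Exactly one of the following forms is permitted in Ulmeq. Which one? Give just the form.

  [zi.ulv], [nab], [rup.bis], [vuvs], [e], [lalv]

[e]

[zi.ulv] — violates constraint (a): syllable 2 coda /lv/ has 2 consonants (> 1) → not permitted
[nab] — violates constraint (c): syllable 1 coda contains /b/, which is not a licensed coda consonant → not permitted
[rup.bis] — violates constraint (c): syllable 1 coda contains /p/, which is not a licensed coda consonant → not permitted
[vuvs] — violates constraint (a): syllable 1 coda /vs/ has 2 consonants (> 1) → not permitted
[e] — σ1 onset /∅/, coda /∅/ ok → permitted
[lalv] — violates constraint (a): syllable 1 coda /lv/ has 2 consonants (> 1) → not permitted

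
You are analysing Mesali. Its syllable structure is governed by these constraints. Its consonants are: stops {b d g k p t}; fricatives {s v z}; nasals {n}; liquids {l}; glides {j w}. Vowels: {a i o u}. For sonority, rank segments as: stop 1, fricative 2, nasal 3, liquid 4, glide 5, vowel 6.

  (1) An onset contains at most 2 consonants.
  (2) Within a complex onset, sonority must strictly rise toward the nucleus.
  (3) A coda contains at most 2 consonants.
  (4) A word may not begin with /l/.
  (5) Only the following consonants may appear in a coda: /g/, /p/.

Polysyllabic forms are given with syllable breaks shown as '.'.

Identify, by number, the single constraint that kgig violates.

2

kgig: syllable 1 onset /kg/: /k/ (stop, 1) → /g/ (stop, 1) does not rise.
This is a violation of constraint 2: "Within a complex onset, sonority must strictly rise toward the nucleus."
The remaining constraints (1, 3, 4, 5) are satisfied.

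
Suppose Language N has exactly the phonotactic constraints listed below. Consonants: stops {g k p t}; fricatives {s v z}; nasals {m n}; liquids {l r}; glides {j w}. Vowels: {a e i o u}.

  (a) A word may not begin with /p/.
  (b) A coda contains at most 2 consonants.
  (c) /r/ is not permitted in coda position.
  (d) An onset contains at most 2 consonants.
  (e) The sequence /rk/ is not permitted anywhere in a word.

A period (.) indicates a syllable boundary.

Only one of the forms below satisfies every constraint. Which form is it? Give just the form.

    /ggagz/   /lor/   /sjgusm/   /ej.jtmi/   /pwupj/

/ggagz/

/ggagz/ — σ1 onset /gg/ (2C), coda /gz/ (2C) ok → permitted
/lor/ — violates constraint (c): syllable 1 coda contains /r/ → not permitted
/sjgusm/ — violates constraint (d): syllable 1 onset /sjg/ has 3 consonants (> 2) → not permitted
/ej.jtmi/ — violates constraint (d): syllable 2 onset /jtm/ has 3 consonants (> 2) → not permitted
/pwupj/ — violates constraint (a): word begins with /p/ → not permitted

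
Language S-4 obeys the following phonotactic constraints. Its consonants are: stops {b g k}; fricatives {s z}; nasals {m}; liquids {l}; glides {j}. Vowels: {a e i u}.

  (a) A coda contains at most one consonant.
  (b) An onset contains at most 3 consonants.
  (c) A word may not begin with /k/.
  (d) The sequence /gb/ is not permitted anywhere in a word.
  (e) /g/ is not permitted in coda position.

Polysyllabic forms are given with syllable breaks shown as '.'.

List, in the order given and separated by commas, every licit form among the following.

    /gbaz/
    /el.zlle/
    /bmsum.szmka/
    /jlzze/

/el.zlle/

/gbaz/ — violates constraint (d): contains banned sequence /gb/ → illicit
/el.zlle/ — σ1 onset /∅/, coda /l/ ok; σ2 onset /zll/ (3C), coda /∅/ ok → licit
/bmsum.szmka/ — violates constraint (b): syllable 2 onset /szmk/ has 4 consonants (> 3) → illicit
/jlzze/ — violates constraint (b): syllable 1 onset /jlzz/ has 4 consonants (> 3) → illicit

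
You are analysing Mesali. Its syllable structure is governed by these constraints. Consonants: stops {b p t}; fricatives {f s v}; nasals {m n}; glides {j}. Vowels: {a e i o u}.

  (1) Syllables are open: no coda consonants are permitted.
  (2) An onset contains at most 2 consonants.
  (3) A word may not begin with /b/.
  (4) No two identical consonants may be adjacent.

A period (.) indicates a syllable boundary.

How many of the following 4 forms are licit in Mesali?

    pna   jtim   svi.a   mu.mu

pna — σ1 onset /pn/ (2C), coda /∅/ ok → licit
jtim — violates constraint 1: syllable 1 coda /m/ has 1 consonant (> 0) → illicit
svi.a — σ1 onset /sv/ (2C), coda /∅/ ok; σ2 onset /∅/, coda /∅/ ok → licit
mu.mu — σ1 onset /m/, coda /∅/ ok; σ2 onset /m/, coda /∅/ ok → licit
Licit: pna, svi.a, mu.mu → 3.

3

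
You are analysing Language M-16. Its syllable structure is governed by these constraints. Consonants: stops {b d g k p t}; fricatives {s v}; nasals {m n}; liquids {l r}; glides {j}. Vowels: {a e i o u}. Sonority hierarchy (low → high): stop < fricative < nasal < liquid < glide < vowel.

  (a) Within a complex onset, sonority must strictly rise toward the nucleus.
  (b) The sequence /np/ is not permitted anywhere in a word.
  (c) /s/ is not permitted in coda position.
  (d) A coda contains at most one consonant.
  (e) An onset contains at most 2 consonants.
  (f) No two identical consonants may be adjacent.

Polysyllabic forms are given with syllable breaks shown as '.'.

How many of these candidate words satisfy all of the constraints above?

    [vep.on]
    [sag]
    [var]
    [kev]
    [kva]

5

[vep.on] — σ1 onset /v/, coda /p/ ok; σ2 onset /∅/, coda /n/ ok → well-formed
[sag] — σ1 onset /s/, coda /g/ ok → well-formed
[var] — σ1 onset /v/, coda /r/ ok → well-formed
[kev] — σ1 onset /k/, coda /v/ ok → well-formed
[kva] — σ1 onset /kv/ (1→2 rises), coda /∅/ ok → well-formed
Well-formed: [vep.on], [sag], [var], [kev], [kva] → 5.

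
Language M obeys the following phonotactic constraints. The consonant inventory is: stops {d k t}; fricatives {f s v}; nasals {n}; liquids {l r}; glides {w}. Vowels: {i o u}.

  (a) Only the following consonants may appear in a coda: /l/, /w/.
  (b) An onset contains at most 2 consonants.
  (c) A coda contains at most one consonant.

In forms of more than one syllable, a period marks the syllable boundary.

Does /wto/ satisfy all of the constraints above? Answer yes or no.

/wto/ — σ1 onset /wt/ (2C), coda /∅/ ok → licit

yes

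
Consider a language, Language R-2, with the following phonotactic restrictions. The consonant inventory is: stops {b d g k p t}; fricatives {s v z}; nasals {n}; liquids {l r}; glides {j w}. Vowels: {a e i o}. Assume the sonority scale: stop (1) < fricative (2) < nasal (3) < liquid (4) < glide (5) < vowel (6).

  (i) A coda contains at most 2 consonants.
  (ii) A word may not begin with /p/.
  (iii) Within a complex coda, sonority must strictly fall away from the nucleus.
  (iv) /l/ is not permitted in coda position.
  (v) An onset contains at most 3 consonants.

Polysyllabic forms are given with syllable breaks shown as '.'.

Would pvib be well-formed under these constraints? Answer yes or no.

no

pvib — violates constraint (ii): word begins with /p/ → ill-formed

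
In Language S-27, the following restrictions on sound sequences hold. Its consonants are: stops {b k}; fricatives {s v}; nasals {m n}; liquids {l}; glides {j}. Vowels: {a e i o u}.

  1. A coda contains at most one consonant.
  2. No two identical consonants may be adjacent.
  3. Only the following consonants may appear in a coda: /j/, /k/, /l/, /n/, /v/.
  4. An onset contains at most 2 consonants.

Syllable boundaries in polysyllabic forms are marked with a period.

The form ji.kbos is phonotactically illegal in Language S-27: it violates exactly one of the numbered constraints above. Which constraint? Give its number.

ji.kbos: syllable 2 coda contains /s/, which is not a licensed coda consonant.
This is a violation of constraint 3: "Only the following consonants may appear in a coda: /j/, /k/, /l/, /n/, /v/."
The remaining constraints (1, 2, 4) are satisfied.

3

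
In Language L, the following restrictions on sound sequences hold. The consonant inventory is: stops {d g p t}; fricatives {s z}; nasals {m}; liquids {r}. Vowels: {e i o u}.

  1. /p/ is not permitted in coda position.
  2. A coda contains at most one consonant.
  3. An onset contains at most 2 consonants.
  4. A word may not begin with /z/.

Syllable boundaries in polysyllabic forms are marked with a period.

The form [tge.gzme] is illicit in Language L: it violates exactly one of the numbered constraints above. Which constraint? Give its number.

3

[tge.gzme]: syllable 2 onset /gzm/ has 3 consonants (> 2).
This is a violation of constraint 3: "An onset contains at most 2 consonants."
The remaining constraints (1, 2, 4) are satisfied.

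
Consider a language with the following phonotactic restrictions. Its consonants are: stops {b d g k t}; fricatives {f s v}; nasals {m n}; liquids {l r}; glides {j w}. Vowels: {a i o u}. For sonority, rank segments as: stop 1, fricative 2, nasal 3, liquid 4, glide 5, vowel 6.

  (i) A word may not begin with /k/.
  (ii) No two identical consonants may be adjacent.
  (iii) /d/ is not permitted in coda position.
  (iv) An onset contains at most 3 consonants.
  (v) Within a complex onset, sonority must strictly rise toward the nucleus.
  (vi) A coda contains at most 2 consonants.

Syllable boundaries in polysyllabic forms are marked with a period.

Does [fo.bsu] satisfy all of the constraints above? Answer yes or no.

[fo.bsu] — σ1 onset /f/, coda /∅/ ok; σ2 onset /bs/ (1→2 rises), coda /∅/ ok → phonotactically legal

yes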